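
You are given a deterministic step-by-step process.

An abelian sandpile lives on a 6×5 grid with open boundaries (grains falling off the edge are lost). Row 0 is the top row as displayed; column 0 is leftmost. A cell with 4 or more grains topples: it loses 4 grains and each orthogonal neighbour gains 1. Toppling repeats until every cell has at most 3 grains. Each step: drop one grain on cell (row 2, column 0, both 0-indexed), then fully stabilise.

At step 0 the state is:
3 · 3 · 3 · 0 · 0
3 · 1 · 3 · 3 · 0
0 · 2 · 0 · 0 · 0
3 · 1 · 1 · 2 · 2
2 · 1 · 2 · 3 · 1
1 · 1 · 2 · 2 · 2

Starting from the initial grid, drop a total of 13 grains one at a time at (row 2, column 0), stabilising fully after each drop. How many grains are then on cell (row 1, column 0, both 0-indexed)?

k=0  3 · 3 · 3 · 0 · 0
3 · 1 · 3 · 3 · 0
0 · 2 · 0 · 0 · 0
3 · 1 · 1 · 2 · 2
2 · 1 · 2 · 3 · 1
1 · 1 · 2 · 2 · 2
k=1  3 · 3 · 3 · 0 · 0
3 · 1 · 3 · 3 · 0
1 · 2 · 0 · 0 · 0
3 · 1 · 1 · 2 · 2
2 · 1 · 2 · 3 · 1
1 · 1 · 2 · 2 · 2
k=2  3 · 3 · 3 · 0 · 0
3 · 1 · 3 · 3 · 0
2 · 2 · 0 · 0 · 0
3 · 1 · 1 · 2 · 2
2 · 1 · 2 · 3 · 1
1 · 1 · 2 · 2 · 2
k=3  3 · 3 · 3 · 0 · 0
3 · 1 · 3 · 3 · 0
3 · 2 · 0 · 0 · 0
3 · 1 · 1 · 2 · 2
2 · 1 · 2 · 3 · 1
1 · 1 · 2 · 2 · 2
k=4  1 · 2 · 1 · 2 · 0
2 · 1 · 2 · 0 · 1
3 · 0 · 2 · 1 · 0
0 · 3 · 1 · 2 · 2
3 · 1 · 2 · 3 · 1
1 · 1 · 2 · 2 · 2
k=5  1 · 2 · 1 · 2 · 0
3 · 1 · 2 · 0 · 1
0 · 1 · 2 · 1 · 0
1 · 3 · 1 · 2 · 2
3 · 1 · 2 · 3 · 1
1 · 1 · 2 · 2 · 2
k=6  1 · 2 · 1 · 2 · 0
3 · 1 · 2 · 0 · 1
1 · 1 · 2 · 1 · 0
1 · 3 · 1 · 2 · 2
3 · 1 · 2 · 3 · 1
1 · 1 · 2 · 2 · 2
k=7  1 · 2 · 1 · 2 · 0
3 · 1 · 2 · 0 · 1
2 · 1 · 2 · 1 · 0
1 · 3 · 1 · 2 · 2
3 · 1 · 2 · 3 · 1
1 · 1 · 2 · 2 · 2
k=8  1 · 2 · 1 · 2 · 0
3 · 1 · 2 · 0 · 1
3 · 1 · 2 · 1 · 0
1 · 3 · 1 · 2 · 2
3 · 1 · 2 · 3 · 1
1 · 1 · 2 · 2 · 2
k=9  2 · 2 · 1 · 2 · 0
0 · 2 · 2 · 0 · 1
1 · 2 · 2 · 1 · 0
2 · 3 · 1 · 2 · 2
3 · 1 · 2 · 3 · 1
1 · 1 · 2 · 2 · 2
k=10  2 · 2 · 1 · 2 · 0
0 · 2 · 2 · 0 · 1
2 · 2 · 2 · 1 · 0
2 · 3 · 1 · 2 · 2
3 · 1 · 2 · 3 · 1
1 · 1 · 2 · 2 · 2
k=11  2 · 2 · 1 · 2 · 0
0 · 2 · 2 · 0 · 1
3 · 2 · 2 · 1 · 0
2 · 3 · 1 · 2 · 2
3 · 1 · 2 · 3 · 1
1 · 1 · 2 · 2 · 2
k=12  2 · 2 · 1 · 2 · 0
1 · 2 · 2 · 0 · 1
0 · 3 · 2 · 1 · 0
3 · 3 · 1 · 2 · 2
3 · 1 · 2 · 3 · 1
1 · 1 · 2 · 2 · 2
k=13  2 · 2 · 1 · 2 · 0
1 · 2 · 2 · 0 · 1
1 · 3 · 2 · 1 · 0
3 · 3 · 1 · 2 · 2
3 · 1 · 2 · 3 · 1
1 · 1 · 2 · 2 · 2

1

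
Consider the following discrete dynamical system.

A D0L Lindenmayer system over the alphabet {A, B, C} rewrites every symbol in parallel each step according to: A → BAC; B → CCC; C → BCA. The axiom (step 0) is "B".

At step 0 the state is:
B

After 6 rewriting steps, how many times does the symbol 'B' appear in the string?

step 0: B
step 1: CCC
step 2: BCABCABCA
step 3: CCCBCABACCCCBCABACCCCBCABAC
step 4: BCABCABCACCCBCABACCCCBACBCABCABCABCACCCBCABACCCCBACBCABCABCABCACCCBCABACCCCBACBCA
step 5: CCCBCABACCCCBCABACCCCBCABACBCABCABCACCCBCABACCCCBACBCABCAB…ABACBCABCABCACCCBCABACCCCBACBCABCABCABCACCCBACBCACCCBCABAC  (len 243)
step 6: BCABCABCACCCBCABACCCCBACBCABCABCABCACCCBCABACCCCBACBCABCAB…ABACBCABCABCACCCBACBCACCCBCABACBCABCABCACCCBCABACCCCBACBCA  (len 729)

183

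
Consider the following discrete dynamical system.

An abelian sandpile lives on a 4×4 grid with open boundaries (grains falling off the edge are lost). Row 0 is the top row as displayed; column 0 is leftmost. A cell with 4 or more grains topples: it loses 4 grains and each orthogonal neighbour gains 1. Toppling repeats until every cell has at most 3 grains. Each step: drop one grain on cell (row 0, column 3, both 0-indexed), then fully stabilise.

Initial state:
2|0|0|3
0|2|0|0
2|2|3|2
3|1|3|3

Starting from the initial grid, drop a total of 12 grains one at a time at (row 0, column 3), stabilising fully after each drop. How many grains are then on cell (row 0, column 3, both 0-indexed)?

0) 2|0|0|3
0|2|0|0
2|2|3|2
3|1|3|3
1) 2|0|1|0
0|2|0|1
2|2|3|2
3|1|3|3
2) 2|0|1|1
0|2|0|1
2|2|3|2
3|1|3|3
3) 2|0|1|2
0|2|0|1
2|2|3|2
3|1|3|3
4) 2|0|1|3
0|2|0|1
2|2|3|2
3|1|3|3
5) 2|0|2|0
0|2|0|2
2|2|3|2
3|1|3|3
6) 2|0|2|1
0|2|0|2
2|2|3|2
3|1|3|3
7) 2|0|2|2
0|2|0|2
2|2|3|2
3|1|3|3
8) 2|0|2|3
0|2|0|2
2|2|3|2
3|1|3|3
9) 2|0|3|0
0|2|0|3
2|2|3|2
3|1|3|3
10) 2|0|3|1
0|2|0|3
2|2|3|2
3|1|3|3
11) 2|0|3|2
0|2|0|3
2|2|3|2
3|1|3|3
12) 2|0|3|3
0|2|0|3
2|2|3|2
3|1|3|3

3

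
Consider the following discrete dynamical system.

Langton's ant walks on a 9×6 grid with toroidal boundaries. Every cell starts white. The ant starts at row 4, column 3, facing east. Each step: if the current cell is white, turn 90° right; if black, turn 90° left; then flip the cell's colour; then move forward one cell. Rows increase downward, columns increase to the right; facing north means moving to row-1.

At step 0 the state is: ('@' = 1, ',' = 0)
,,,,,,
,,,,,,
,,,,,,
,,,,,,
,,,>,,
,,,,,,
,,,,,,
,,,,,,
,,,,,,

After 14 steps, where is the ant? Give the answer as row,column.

3,2

step 0: ,,,,,,
,,,,,,
,,,,,,
,,,,,,
,,,>,,
,,,,,,
,,,,,,
,,,,,,
,,,,,,
step 1: ,,,,,,
,,,,,,
,,,,,,
,,,,,,
,,,@,,
,,,v,,
,,,,,,
,,,,,,
,,,,,,
step 2: ,,,,,,
,,,,,,
,,,,,,
,,,,,,
,,,@,,
,,<@,,
,,,,,,
,,,,,,
,,,,,,
step 3: ,,,,,,
,,,,,,
,,,,,,
,,,,,,
,,^@,,
,,@@,,
,,,,,,
,,,,,,
,,,,,,
step 4: ,,,,,,
,,,,,,
,,,,,,
,,,,,,
,,@>,,
,,@@,,
,,,,,,
,,,,,,
,,,,,,
step 5: ,,,,,,
,,,,,,
,,,,,,
,,,^,,
,,@,,,
,,@@,,
,,,,,,
,,,,,,
,,,,,,
step 6: ,,,,,,
,,,,,,
,,,,,,
,,,@>,
,,@,,,
,,@@,,
,,,,,,
,,,,,,
,,,,,,
step 7: ,,,,,,
,,,,,,
,,,,,,
,,,@@,
,,@,v,
,,@@,,
,,,,,,
,,,,,,
,,,,,,
step 8: ,,,,,,
,,,,,,
,,,,,,
,,,@@,
,,@<@,
,,@@,,
,,,,,,
,,,,,,
,,,,,,
step 9: ,,,,,,
,,,,,,
,,,,,,
,,,^@,
,,@@@,
,,@@,,
,,,,,,
,,,,,,
,,,,,,
step 10: ,,,,,,
,,,,,,
,,,,,,
,,<,@,
,,@@@,
,,@@,,
,,,,,,
,,,,,,
,,,,,,
step 11: ,,,,,,
,,,,,,
,,^,,,
,,@,@,
,,@@@,
,,@@,,
,,,,,,
,,,,,,
,,,,,,
step 12: ,,,,,,
,,,,,,
,,@>,,
,,@,@,
,,@@@,
,,@@,,
,,,,,,
,,,,,,
,,,,,,
step 13: ,,,,,,
,,,,,,
,,@@,,
,,@v@,
,,@@@,
,,@@,,
,,,,,,
,,,,,,
,,,,,,
step 14: ,,,,,,
,,,,,,
,,@@,,
,,<@@,
,,@@@,
,,@@,,
,,,,,,
,,,,,,
,,,,,,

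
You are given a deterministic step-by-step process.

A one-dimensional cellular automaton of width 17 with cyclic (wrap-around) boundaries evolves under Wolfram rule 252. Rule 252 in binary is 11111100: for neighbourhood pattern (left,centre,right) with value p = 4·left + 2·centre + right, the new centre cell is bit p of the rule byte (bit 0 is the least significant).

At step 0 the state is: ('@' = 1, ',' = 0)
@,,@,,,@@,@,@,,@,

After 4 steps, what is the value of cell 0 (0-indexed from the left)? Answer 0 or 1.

step 0: @,,@,,,@@,@,@,,@,
step 1: @@,@@,,@@@@@@@,@@
step 2: @@@@@@,@@@@@@@@@@
step 3: @@@@@@@@@@@@@@@@@
step 4: @@@@@@@@@@@@@@@@@

1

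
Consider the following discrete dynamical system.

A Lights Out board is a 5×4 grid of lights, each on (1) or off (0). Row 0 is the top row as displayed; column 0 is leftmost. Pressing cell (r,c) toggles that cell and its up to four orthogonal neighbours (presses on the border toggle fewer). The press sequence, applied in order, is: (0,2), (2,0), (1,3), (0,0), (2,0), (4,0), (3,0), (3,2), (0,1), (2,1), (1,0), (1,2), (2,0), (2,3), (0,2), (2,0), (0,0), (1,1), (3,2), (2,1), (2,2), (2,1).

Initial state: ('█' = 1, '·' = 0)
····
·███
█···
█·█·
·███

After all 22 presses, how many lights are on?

step 0: ····
·███
█···
█·█·
·███
step 1: ·███
·█·█
█···
█·█·
·███
step 2: ·███
██·█
·█··
··█·
·███
step 3: ·██·
███·
·█·█
··█·
·███
step 4: █·█·
·██·
·█·█
··█·
·███
step 5: █·█·
███·
█··█
█·█·
·███
step 6: █·█·
███·
█··█
··█·
█·██
step 7: █·█·
███·
···█
███·
··██
step 8: █·█·
███·
··██
█··█
···█
step 9: ·█··
█·█·
··██
█··█
···█
step 10: ·█··
███·
██·█
██·█
···█
step 11: ██··
··█·
·█·█
██·█
···█
step 12: ███·
·█·█
·███
██·█
···█
step 13: ███·
██·█
█·██
·█·█
···█
step 14: ███·
██··
█···
·█··
···█
step 15: █··█
███·
█···
·█··
···█
step 16: █··█
·██·
·█··
██··
···█
step 17: ·█·█
███·
·█··
██··
···█
step 18: ···█
····
····
██··
···█
step 19: ···█
····
··█·
█·██
··██
step 20: ···█
·█··
██··
████
··██
step 21: ···█
·██·
█·██
██·█
··██
step 22: ···█
··█·
·█·█
█··█
··██

8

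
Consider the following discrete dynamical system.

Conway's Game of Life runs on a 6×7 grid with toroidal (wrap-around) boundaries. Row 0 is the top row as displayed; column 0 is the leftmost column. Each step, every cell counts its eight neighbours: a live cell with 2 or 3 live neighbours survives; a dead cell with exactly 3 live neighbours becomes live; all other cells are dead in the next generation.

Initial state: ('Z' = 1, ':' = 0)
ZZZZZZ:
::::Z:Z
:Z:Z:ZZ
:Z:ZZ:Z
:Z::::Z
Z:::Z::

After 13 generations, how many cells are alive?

9

step 0: ZZZZZZ:
::::Z:Z
:Z:Z:ZZ
:Z:ZZ:Z
:Z::::Z
Z:::Z::
step 1: ZZZ::::
:::::::
:::Z::Z
:Z:ZZ:Z
:ZZZZ:Z
::::Z::
step 2: :Z:::::
ZZZ::::
Z:ZZZZ:
:Z::::Z
:Z:::::
::::ZZ:
step 3: ZZZ::::
Z:::Z:Z
:::ZZZ:
:Z:ZZZZ
Z::::Z:
:::::::
step 4: ZZ::::Z
Z:Z:Z:Z
::Z::::
Z:ZZ:::
Z::::Z:
Z:::::Z
step 5: :::::::
::ZZ:ZZ
Z:Z:::Z
::ZZ::Z
Z::::::
:::::Z:
step 6: ::::ZZZ
ZZZZ:ZZ
Z:::Z::
::ZZ::Z
::::::Z
:::::::
step 7: :ZZZZ::
:ZZZ:::
::::Z::
Z::Z:ZZ
:::::::
::::::Z
step 8: ZZ::Z::
:Z:::::
ZZ::ZZZ
::::ZZZ
Z::::Z:
::ZZ:::
step 9: ZZ:Z:::
::Z:Z::
:Z::Z::
:Z:::::
:::Z:Z:
Z:ZZZ:Z
step 10: Z::::ZZ
Z:Z:Z::
:ZZZ:::
::Z:Z::
ZZ:Z:ZZ
Z::::ZZ
step 11: ::::Z::
Z:Z:ZZ:
::::Z::
::::ZZZ
:ZZZ:::
:::::::
step 12: :::ZZZ:
::::ZZ:
:::::::
::Z:ZZ:
::ZZZZ:
::ZZ:::
step 13: ::Z::Z:
:::Z:Z:
:::Z:::
::Z::Z:
:Z:::Z:
:::::::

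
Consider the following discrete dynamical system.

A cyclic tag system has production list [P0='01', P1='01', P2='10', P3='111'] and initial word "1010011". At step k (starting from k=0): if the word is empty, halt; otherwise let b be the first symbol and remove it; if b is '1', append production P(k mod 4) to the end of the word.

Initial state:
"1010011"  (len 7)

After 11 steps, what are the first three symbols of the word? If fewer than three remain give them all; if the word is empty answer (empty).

011

[0] "1010011"  (len 7)
[1] "01001101"  (len 8)
[2] "1001101"  (len 7)
[3] "00110110"  (len 8)
[4] "0110110"  (len 7)
[5] "110110"  (len 6)
[6] "1011001"  (len 7)
[7] "01100110"  (len 8)
[8] "1100110"  (len 7)
[9] "10011001"  (len 8)
[10] "001100101"  (len 9)
[11] "01100101"  (len 8)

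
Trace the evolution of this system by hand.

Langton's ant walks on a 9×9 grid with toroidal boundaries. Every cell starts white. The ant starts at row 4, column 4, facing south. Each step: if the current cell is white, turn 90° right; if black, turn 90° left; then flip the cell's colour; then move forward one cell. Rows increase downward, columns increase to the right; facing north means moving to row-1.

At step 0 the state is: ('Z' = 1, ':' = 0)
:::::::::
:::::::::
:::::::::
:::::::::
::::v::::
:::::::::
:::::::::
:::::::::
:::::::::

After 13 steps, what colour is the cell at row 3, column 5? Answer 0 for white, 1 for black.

1

k=0  :::::::::
:::::::::
:::::::::
:::::::::
::::v::::
:::::::::
:::::::::
:::::::::
:::::::::
k=1  :::::::::
:::::::::
:::::::::
:::::::::
:::<Z::::
:::::::::
:::::::::
:::::::::
:::::::::
k=2  :::::::::
:::::::::
:::::::::
:::^:::::
:::ZZ::::
:::::::::
:::::::::
:::::::::
:::::::::
k=3  :::::::::
:::::::::
:::::::::
:::Z>::::
:::ZZ::::
:::::::::
:::::::::
:::::::::
:::::::::
k=4  :::::::::
:::::::::
:::::::::
:::ZZ::::
:::Zv::::
:::::::::
:::::::::
:::::::::
:::::::::
k=5  :::::::::
:::::::::
:::::::::
:::ZZ::::
:::Z:>:::
:::::::::
:::::::::
:::::::::
:::::::::
k=6  :::::::::
:::::::::
:::::::::
:::ZZ::::
:::Z:Z:::
:::::v:::
:::::::::
:::::::::
:::::::::
k=7  :::::::::
:::::::::
:::::::::
:::ZZ::::
:::Z:Z:::
::::<Z:::
:::::::::
:::::::::
:::::::::
k=8  :::::::::
:::::::::
:::::::::
:::ZZ::::
:::Z^Z:::
::::ZZ:::
:::::::::
:::::::::
:::::::::
k=9  :::::::::
:::::::::
:::::::::
:::ZZ::::
:::ZZ>:::
::::ZZ:::
:::::::::
:::::::::
:::::::::
k=10  :::::::::
:::::::::
:::::::::
:::ZZ^:::
:::ZZ::::
::::ZZ:::
:::::::::
:::::::::
:::::::::
k=11  :::::::::
:::::::::
:::::::::
:::ZZZ>::
:::ZZ::::
::::ZZ:::
:::::::::
:::::::::
:::::::::
k=12  :::::::::
:::::::::
:::::::::
:::ZZZZ::
:::ZZ:v::
::::ZZ:::
:::::::::
:::::::::
:::::::::
k=13  :::::::::
:::::::::
:::::::::
:::ZZZZ::
:::ZZ<Z::
::::ZZ:::
:::::::::
:::::::::
:::::::::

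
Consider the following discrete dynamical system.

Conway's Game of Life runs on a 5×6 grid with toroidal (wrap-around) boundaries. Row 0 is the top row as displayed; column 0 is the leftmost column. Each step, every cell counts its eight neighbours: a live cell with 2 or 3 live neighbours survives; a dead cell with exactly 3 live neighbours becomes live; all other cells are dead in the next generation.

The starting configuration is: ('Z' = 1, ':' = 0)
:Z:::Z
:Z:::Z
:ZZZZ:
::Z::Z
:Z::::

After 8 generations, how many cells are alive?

2

t=0: :Z:::Z
:Z:::Z
:ZZZZ:
::Z::Z
:Z::::
t=1: :ZZ:::
:Z:Z:Z
:Z:ZZZ
Z:::Z:
:ZZ:::
t=2: :::Z::
:Z:Z:Z
:Z:Z::
Z:::Z:
Z:ZZ::
t=3: ZZ:Z::
Z::Z::
:Z:Z:Z
Z:::ZZ
:ZZZZZ
t=4: ::::::
:::Z:Z
:ZZZ::
::::::
::::::
t=5: ::::::
:::ZZ:
::ZZZ:
::Z:::
::::::
t=6: ::::::
::Z:Z:
::Z:Z:
::Z:::
::::::
t=7: ::::::
::::::
:ZZ:::
:::Z::
::::::
t=8: ::::::
::::::
::Z:::
::Z:::
::::::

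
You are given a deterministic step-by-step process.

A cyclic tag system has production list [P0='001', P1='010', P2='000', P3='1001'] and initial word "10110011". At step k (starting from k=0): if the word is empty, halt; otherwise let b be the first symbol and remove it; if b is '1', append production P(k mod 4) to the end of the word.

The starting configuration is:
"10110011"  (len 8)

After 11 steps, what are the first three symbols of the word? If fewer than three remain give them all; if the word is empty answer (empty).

t=0: "10110011"  (len 8)
t=1: "0110011001"  (len 10)
t=2: "110011001"  (len 9)
t=3: "10011001000"  (len 11)
t=4: "00110010001001"  (len 14)
t=5: "0110010001001"  (len 13)
t=6: "110010001001"  (len 12)
t=7: "10010001001000"  (len 14)
t=8: "00100010010001001"  (len 17)
t=9: "0100010010001001"  (len 16)
t=10: "100010010001001"  (len 15)
t=11: "00010010001001000"  (len 17)

000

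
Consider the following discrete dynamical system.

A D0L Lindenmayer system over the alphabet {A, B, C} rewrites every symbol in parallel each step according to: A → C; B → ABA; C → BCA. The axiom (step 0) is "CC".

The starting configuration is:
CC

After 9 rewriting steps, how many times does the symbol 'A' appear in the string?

step 0: CC
step 1: BCABCA
step 2: ABABCACABABCAC
step 3: CABACABABCACBCACABACABABCACBCA
step 4: BCACABACBCACABACABABCACBCAABABCACBCACABACBCACABACABABCACBCAABABCAC
step 5: ABABCACBCACABACBCAABABCACBCACABACBCACABACABABCACBCAABABCAC…BCAABABCACBCACABACBCACABACABABCACBCAABABCACCABACABABCACBCA  (len 146)
step 6: CABACABABCACBCAABABCACBCACABACBCAABABCACCABACABABCACBCAABA…BCAABABCACCABACABABCACBCABCACABACBCACABACABABCACBCAABABCAC  (len 322)
step 7: BCACABACBCACABACABABCACBCAABABCACCABACABABCACBCAABABCACBCA…BCAABABCACBCACABACBCACABACABABCACBCAABABCACCABACABABCACBCA  (len 710)
step 8: ABABCACBCACABACBCAABABCACBCACABACBCACABACABABCACBCAABABCAC…BCAABABCACCABACABABCACBCABCACABACBCACABACABABCACBCAABABCAC  (len 1566)
step 9: CABACABABCACBCAABABCACBCACABACBCAABABCACCABACABABCACBCAABA…BCAABABCACBCACABACBCACABACABABCACBCAABABCACCABACABABCACBCA  (len 3454)

1372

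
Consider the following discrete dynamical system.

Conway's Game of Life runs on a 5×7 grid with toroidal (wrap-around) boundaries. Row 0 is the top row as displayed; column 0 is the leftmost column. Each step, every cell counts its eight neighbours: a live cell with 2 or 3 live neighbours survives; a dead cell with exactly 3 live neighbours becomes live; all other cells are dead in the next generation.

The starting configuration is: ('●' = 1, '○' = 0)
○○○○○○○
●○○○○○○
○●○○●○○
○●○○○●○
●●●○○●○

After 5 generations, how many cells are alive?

k=0  ○○○○○○○
●○○○○○○
○●○○●○○
○●○○○●○
●●●○○●○
k=1  ●○○○○○●
○○○○○○○
●●○○○○○
○○○○●●●
●●●○○○●
k=2  ○○○○○○●
○●○○○○●
●○○○○●●
○○●○○●○
○●○○○○○
k=3  ○○○○○○○
○○○○○○○
●●○○○●○
●●○○○●○
○○○○○○○
k=4  ○○○○○○○
○○○○○○○
●●○○○○○
●●○○○○○
○○○○○○○
k=5  ○○○○○○○
○○○○○○○
●●○○○○○
●●○○○○○
○○○○○○○

4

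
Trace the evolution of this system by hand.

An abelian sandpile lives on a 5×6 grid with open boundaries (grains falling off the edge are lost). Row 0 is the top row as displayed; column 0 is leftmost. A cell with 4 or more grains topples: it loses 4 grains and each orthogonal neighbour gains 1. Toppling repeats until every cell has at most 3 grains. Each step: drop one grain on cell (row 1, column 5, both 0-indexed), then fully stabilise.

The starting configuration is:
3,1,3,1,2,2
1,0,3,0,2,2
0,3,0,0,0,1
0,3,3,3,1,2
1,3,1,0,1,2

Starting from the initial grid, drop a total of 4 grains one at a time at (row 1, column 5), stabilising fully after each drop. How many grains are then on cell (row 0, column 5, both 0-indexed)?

3

step 0: 3,1,3,1,2,2
1,0,3,0,2,2
0,3,0,0,0,1
0,3,3,3,1,2
1,3,1,0,1,2
step 1: 3,1,3,1,2,2
1,0,3,0,2,3
0,3,0,0,0,1
0,3,3,3,1,2
1,3,1,0,1,2
step 2: 3,1,3,1,2,3
1,0,3,0,3,0
0,3,0,0,0,2
0,3,3,3,1,2
1,3,1,0,1,2
step 3: 3,1,3,1,2,3
1,0,3,0,3,1
0,3,0,0,0,2
0,3,3,3,1,2
1,3,1,0,1,2
step 4: 3,1,3,1,2,3
1,0,3,0,3,2
0,3,0,0,0,2
0,3,3,3,1,2
1,3,1,0,1,2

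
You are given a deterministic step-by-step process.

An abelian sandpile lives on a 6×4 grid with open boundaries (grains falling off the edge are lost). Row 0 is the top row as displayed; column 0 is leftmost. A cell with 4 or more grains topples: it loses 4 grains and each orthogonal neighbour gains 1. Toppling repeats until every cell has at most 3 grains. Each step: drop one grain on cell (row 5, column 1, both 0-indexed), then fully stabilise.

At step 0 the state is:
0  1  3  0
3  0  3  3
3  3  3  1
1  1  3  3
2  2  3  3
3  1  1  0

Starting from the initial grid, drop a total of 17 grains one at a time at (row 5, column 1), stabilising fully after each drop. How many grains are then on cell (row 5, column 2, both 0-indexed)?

1

gen 0: 0  1  3  0
3  0  3  3
3  3  3  1
1  1  3  3
2  2  3  3
3  1  1  0
gen 1: 0  1  3  0
3  0  3  3
3  3  3  1
1  1  3  3
2  2  3  3
3  2  1  0
gen 2: 0  1  3  0
3  0  3  3
3  3  3  1
1  1  3  3
2  2  3  3
3  3  1  0
gen 3: 0  1  3  0
3  0  3  3
3  3  3  1
1  1  3  3
3  3  3  3
0  1  2  0
gen 4: 0  1  3  0
3  0  3  3
3  3  3  1
1  1  3  3
3  3  3  3
0  2  2  0
gen 5: 0  1  3  0
3  0  3  3
3  3  3  1
1  1  3  3
3  3  3  3
0  3  2  0
gen 6: 1  2  0  2
0  3  2  1
2  2  3  0
0  1  3  2
1  3  3  1
2  2  0  2
gen 7: 1  2  0  2
0  3  2  1
2  2  3  0
0  1  3  2
1  3  3  1
2  3  0  2
gen 8: 1  2  0  2
0  3  3  1
2  3  0  1
0  3  1  3
2  1  1  2
3  1  2  2
gen 9: 1  2  0  2
0  3  3  1
2  3  0  1
0  3  1  3
2  1  1  2
3  2  2  2
gen 10: 1  2  0  2
0  3  3  1
2  3  0  1
0  3  1  3
2  1  1  2
3  3  2  2
gen 11: 1  2  0  2
0  3  3  1
2  3  0  1
0  3  1  3
3  2  1  2
0  1  3  2
gen 12: 1  2  0  2
0  3  3  1
2  3  0  1
0  3  1  3
3  2  1  2
0  2  3  2
gen 13: 1  2  0  2
0  3  3  1
2  3  0  1
0  3  1  3
3  2  1  2
0  3  3  2
gen 14: 1  2  0  2
0  3  3  1
2  3  0  1
0  3  1  3
3  3  2  2
1  1  0  3
gen 15: 1  2  0  2
0  3  3  1
2  3  0  1
0  3  1  3
3  3  2  2
1  2  0  3
gen 16: 1  2  0  2
0  3  3  1
2  3  0  1
0  3  1  3
3  3  2  2
1  3  0  3
gen 17: 1  3  1  2
1  1  0  2
3  1  2  1
2  1  2  3
0  2  3  2
3  1  1  3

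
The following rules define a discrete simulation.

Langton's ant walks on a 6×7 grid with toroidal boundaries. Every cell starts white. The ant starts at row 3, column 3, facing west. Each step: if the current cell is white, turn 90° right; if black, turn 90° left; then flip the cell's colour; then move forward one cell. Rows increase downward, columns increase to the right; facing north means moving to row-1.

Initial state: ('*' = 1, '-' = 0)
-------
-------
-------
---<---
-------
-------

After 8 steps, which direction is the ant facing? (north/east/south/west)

east

step 0: -------
-------
-------
---<---
-------
-------
step 1: -------
-------
---^---
---*---
-------
-------
step 2: -------
-------
---*>--
---*---
-------
-------
step 3: -------
-------
---**--
---*v--
-------
-------
step 4: -------
-------
---**--
---<*--
-------
-------
step 5: -------
-------
---**--
----*--
---v---
-------
step 6: -------
-------
---**--
----*--
--<*---
-------
step 7: -------
-------
---**--
--^-*--
--**---
-------
step 8: -------
-------
---**--
--*>*--
--**---
-------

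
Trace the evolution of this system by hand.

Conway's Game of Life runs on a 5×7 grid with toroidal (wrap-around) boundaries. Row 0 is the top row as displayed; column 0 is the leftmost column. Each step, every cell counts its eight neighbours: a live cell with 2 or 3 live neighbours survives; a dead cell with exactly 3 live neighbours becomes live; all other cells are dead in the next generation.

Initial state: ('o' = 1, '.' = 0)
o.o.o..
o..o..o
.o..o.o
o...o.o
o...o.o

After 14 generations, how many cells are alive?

[0] o.o.o..
o..o..o
.o..o.o
o...o.o
o...o.o
[1] ....o..
..ooo.o
.o.oo..
.o.oo..
....o..
[2] ....o..
..o....
oo.....
.....o.
....oo.
[3] ...ooo.
.o.....
.o.....
....ooo
....oo.
[4] ...o.o.
..o.o..
o....o.
....o.o
.......
[5] ...oo..
...oooo
...oooo
.....oo
....oo.
[6] ......o
..o...o
o..o...
...o...
...o..o
[7] o....oo
o.....o
..oo...
..ooo..
.......
[8] o....o.
oo...o.
.oo.o..
..o.o..
...oooo
[9] oo.....
o.o.oo.
o.o.oo.
.oo....
...o..o
[10] oooooo.
o.o.oo.
o.o.oo.
ooo.ooo
.......
[11] o.o..o.
o......
..o....
o.o.o..
.......
[12] .o....o
......o
...o...
.o.o...
...o..o
[13] .....oo
o......
..o....
...oo..
.......
[14] ......o
......o
...o...
...o...
....oo.

6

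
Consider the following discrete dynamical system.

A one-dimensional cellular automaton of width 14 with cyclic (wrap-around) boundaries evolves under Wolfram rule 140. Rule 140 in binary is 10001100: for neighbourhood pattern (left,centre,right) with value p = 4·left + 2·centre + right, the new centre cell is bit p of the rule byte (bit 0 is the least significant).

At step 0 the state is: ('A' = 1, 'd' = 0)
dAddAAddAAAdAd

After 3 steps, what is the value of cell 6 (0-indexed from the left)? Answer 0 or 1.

0

t=0: dAddAAddAAAdAd
t=1: dAddAdddAAddAd
t=2: dAddAdddAdddAd
t=3: dAddAdddAdddAd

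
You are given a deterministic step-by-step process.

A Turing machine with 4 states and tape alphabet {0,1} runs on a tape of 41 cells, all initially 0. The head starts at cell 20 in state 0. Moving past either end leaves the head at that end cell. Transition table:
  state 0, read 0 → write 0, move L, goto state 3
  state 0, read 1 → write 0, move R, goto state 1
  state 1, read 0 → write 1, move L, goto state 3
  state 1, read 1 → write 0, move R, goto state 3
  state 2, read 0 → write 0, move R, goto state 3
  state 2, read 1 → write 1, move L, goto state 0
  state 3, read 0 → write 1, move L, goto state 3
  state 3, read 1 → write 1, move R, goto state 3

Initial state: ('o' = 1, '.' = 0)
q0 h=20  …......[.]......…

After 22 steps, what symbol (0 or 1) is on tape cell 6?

1

t=0: q0 h=20  …......[.]......…
t=1: q3 h=19  …......[.]......…
t=2: q3 h=18  …......[.]o.....…
t=3: q3 h=17  …......[.]oo....…
t=4: q3 h=16  …......[.]ooo...…
t=5: q3 h=15  …......[.]oooo..…
t=6: q3 h=14  …......[.]ooooo.…
t=7: q3 h=13  …......[.]oooooo…
t=8: q3 h=12  …......[.]oooooo…
t=9: q3 h=11  …......[.]oooooo…
t=10: q3 h=10  …......[.]oooooo…
t=11: q3 h= 9  …......[.]oooooo…
t=12: q3 h= 8  …......[.]oooooo…
t=13: q3 h= 7  …......[.]oooooo…
t=14: q3 h= 6  |......[.]oooooo…
t=15: q3 h= 5  |.....[.]oooooo…
t=16: q3 h= 4  |....[.]oooooo…
t=17: q3 h= 3  |...[.]oooooo…
t=18: q3 h= 2  |..[.]oooooo…
t=19: q3 h= 1  |.[.]oooooo…
t=20: q3 h= 0  |[.]oooooo…
t=21: q3 h= 0  |[o]oooooo…
t=22: q3 h= 1  |o[o]oooooo…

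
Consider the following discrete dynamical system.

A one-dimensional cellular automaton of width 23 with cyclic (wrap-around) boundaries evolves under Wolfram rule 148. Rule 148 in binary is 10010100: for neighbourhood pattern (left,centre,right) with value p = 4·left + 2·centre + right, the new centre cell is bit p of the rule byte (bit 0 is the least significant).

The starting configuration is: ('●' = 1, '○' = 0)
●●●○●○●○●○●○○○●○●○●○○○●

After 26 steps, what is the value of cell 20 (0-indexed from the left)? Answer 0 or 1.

gen 0: ●●●○●○●○●○●○○○●○●○●○○○●
gen 1: ●●○○●○●○●○●●○○●○●○●●○○○
gen 2: ○○●○●○●○●○○○●○●○●○○○●○○
gen 3: ○○●○●○●○●●○○●○●○●●○○●●○
gen 4: ○○●○●○●○○○●○●○●○○○●○○○●
gen 5: ●○●○●○●●○○●○●○●●○○●●○○●
gen 6: ○○●○●○○○●○●○●○○○●○○○●○○
gen 7: ○○●○●●○○●○●○●●○○●●○○●●○
gen 8: ○○●○○○●○●○●○○○●○○○●○○○●
gen 9: ●○●●○○●○●○●●○○●●○○●●○○●
gen 10: ○○○○●○●○●○○○●○○○●○○○●○○
gen 11: ○○○○●○●○●●○○●●○○●●○○●●○
gen 12: ○○○○●○●○○○●○○○●○○○●○○○●
gen 13: ●○○○●○●●○○●●○○●●○○●●○○●
gen 14: ○●○○●○○○●○○○●○○○●○○○●○○
gen 15: ○●●○●●○○●●○○●●○○●●○○●●○
gen 16: ○○○○○○●○○○●○○○●○○○●○○○●
gen 17: ●○○○○○●●○○●●○○●●○○●●○○●
gen 18: ○●○○○○○○●○○○●○○○●○○○●○○
gen 19: ○●●○○○○○●●○○●●○○●●○○●●○
gen 20: ○○○●○○○○○○●○○○●○○○●○○○●
gen 21: ●○○●●○○○○○●●○○●●○○●●○○●
gen 22: ○●○○○●○○○○○○●○○○●○○○●○○
gen 23: ○●●○○●●○○○○○●●○○●●○○●●○
gen 24: ○○○●○○○●○○○○○○●○○○●○○○●
gen 25: ●○○●●○○●●○○○○○●●○○●●○○●
gen 26: ○●○○○●○○○●○○○○○○●○○○●○○

1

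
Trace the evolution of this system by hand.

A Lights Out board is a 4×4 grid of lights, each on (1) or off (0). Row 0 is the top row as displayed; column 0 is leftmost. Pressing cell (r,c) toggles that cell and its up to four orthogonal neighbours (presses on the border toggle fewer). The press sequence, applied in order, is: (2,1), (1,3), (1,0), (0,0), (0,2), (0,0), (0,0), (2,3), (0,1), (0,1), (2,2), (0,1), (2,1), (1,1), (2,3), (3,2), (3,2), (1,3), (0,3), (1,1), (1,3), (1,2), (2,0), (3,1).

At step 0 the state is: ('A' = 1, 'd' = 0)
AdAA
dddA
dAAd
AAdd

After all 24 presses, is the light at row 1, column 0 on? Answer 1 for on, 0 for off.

1

gen 0: AdAA
dddA
dAAd
AAdd
gen 1: AdAA
dAdA
Addd
Addd
gen 2: AdAd
dAAd
AddA
Addd
gen 3: ddAd
AdAd
dddA
Addd
gen 4: AAAd
ddAd
dddA
Addd
gen 5: AddA
dddd
dddA
Addd
gen 6: dAdA
Addd
dddA
Addd
gen 7: AddA
dddd
dddA
Addd
gen 8: AddA
dddA
ddAd
AddA
gen 9: dAAA
dAdA
ddAd
AddA
gen 10: AddA
dddA
ddAd
AddA
gen 11: AddA
ddAA
dAdA
AdAA
gen 12: dAAA
dAAA
dAdA
AdAA
gen 13: dAAA
ddAA
AdAA
AAAA
gen 14: ddAA
AAdA
AAAA
AAAA
gen 15: ddAA
AAdd
AAdd
AAAd
gen 16: ddAA
AAdd
AAAd
AddA
gen 17: ddAA
AAdd
AAdd
AAAd
gen 18: ddAd
AAAA
AAdA
AAAd
gen 19: dddA
AAAd
AAdA
AAAd
gen 20: dAdA
dddd
AddA
AAAd
gen 21: dAdd
ddAA
Addd
AAAd
gen 22: dAAd
dAdd
AdAd
AAAd
gen 23: dAAd
AAdd
dAAd
dAAd
gen 24: dAAd
AAdd
ddAd
Addd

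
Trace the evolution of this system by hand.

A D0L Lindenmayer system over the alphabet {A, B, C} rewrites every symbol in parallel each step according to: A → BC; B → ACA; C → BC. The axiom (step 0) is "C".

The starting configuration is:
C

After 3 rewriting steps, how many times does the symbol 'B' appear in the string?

4

t=0: C
t=1: BC
t=2: ACABC
t=3: BCBCBCACABC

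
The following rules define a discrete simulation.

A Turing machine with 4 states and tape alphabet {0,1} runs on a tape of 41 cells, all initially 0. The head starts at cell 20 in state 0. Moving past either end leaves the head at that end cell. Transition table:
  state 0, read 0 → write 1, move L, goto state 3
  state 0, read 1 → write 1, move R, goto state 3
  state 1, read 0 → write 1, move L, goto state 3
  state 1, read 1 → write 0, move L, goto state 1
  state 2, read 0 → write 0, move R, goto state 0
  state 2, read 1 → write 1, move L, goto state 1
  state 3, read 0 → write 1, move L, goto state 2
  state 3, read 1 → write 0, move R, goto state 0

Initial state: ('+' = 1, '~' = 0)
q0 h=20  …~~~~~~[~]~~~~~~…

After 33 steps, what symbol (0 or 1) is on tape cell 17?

1

k=0  q0 h=20  …~~~~~~[~]~~~~~~…
k=1  q3 h=19  …~~~~~~[~]+~~~~~…
k=2  q2 h=18  …~~~~~~[~]++~~~~…
k=3  q0 h=19  …~~~~~~[+]+~~~~~…
k=4  q3 h=20  …~~~~~+[+]~~~~~~…
k=5  q0 h=21  …~~~~+~[~]~~~~~~…
k=6  q3 h=20  …~~~~~+[~]+~~~~~…
k=7  q2 h=19  …~~~~~~[+]++~~~~…
k=8  q1 h=18  …~~~~~~[~]+++~~~…
k=9  q3 h=17  …~~~~~~[~]++++~~…
k=10  q2 h=16  …~~~~~~[~]+++++~…
k=11  q0 h=17  …~~~~~~[+]++++~~…
k=12  q3 h=18  …~~~~~+[+]+++~~~…
k=13  q0 h=19  …~~~~+~[+]++~~~~…
k=14  q3 h=20  …~~~+~+[+]+~~~~~…
k=15  q0 h=21  …~~+~+~[+]~~~~~~…
k=16  q3 h=22  …~+~+~+[~]~~~~~~…
k=17  q2 h=21  …~~+~+~[+]+~~~~~…
k=18  q1 h=20  …~~~+~+[~]++~~~~…
k=19  q3 h=19  …~~~~+~[+]+++~~~…
k=20  q0 h=20  …~~~+~~[+]++~~~~…
k=21  q3 h=21  …~~+~~+[+]+~~~~~…
k=22  q0 h=22  …~+~~+~[+]~~~~~~…
k=23  q3 h=23  …+~~+~+[~]~~~~~~…
k=24  q2 h=22  …~+~~+~[+]+~~~~~…
k=25  q1 h=21  …~~+~~+[~]++~~~~…
k=26  q3 h=20  …~~~+~~[+]+++~~~…
k=27  q0 h=21  …~~+~~~[+]++~~~~…
k=28  q3 h=22  …~+~~~+[+]+~~~~~…
k=29  q0 h=23  …+~~~+~[+]~~~~~~…
k=30  q3 h=24  …~~~+~+[~]~~~~~~…
k=31  q2 h=23  …+~~~+~[+]+~~~~~…
k=32  q1 h=22  …~+~~~+[~]++~~~~…
k=33  q3 h=21  …~~+~~~[+]+++~~~…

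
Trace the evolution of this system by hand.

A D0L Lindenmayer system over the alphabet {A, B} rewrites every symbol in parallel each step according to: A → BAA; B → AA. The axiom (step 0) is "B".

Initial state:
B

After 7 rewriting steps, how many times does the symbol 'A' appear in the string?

k=0  B
k=1  AA
k=2  BAABAA
k=3  AABAABAAAABAABAA
k=4  BAABAAAABAABAAAABAABAABAABAAAABAABAAAABAABAA
k=5  AABAABAAAABAABAABAABAAAABAABAAAABAABAABAABAAAABAABAAAABAABAAAABAABAAAABAABAABAABAAAABAABAAAABAABAABAABAAAABAABAAAABAABAA
k=6  BAABAAAABAABAAAABAABAABAABAAAABAABAAAABAABAAAABAABAAAABAAB…BAABAAAABAABAABAABAAAABAABAAAABAABAABAABAAAABAABAAAABAABAA  (len 328)
k=7  AABAABAAAABAABAABAABAAAABAABAAAABAABAABAABAAAABAABAAAABAAB…BAABAAAABAABAABAABAAAABAABAAAABAABAABAABAAAABAABAAAABAABAA  (len 896)

656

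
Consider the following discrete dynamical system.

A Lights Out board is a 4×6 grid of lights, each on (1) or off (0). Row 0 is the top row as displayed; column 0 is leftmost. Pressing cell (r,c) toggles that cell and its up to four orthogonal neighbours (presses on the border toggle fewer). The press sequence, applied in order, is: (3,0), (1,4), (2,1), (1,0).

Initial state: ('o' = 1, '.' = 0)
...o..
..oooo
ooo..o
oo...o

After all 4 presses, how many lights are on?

k=0  ...o..
..oooo
ooo..o
oo...o
k=1  ...o..
..oooo
.oo..o
.....o
k=2  ...oo.
..o...
.oo.oo
.....o
k=3  ...oo.
.oo...
o...oo
.o...o
k=4  o..oo.
o.o...
....oo
.o...o

9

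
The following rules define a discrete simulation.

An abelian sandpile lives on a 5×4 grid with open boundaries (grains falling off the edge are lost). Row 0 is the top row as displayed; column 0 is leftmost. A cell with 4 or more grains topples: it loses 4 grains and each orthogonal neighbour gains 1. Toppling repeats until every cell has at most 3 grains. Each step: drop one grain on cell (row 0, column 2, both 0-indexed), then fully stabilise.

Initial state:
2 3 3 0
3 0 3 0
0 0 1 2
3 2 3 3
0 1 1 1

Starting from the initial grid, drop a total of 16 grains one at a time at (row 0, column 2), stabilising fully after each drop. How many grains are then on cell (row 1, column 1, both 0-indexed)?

1

step 0: 2 3 3 0
3 0 3 0
0 0 1 2
3 2 3 3
0 1 1 1
step 1: 3 0 2 1
3 2 0 1
0 0 2 2
3 2 3 3
0 1 1 1
step 2: 3 0 3 1
3 2 0 1
0 0 2 2
3 2 3 3
0 1 1 1
step 3: 3 1 0 2
3 2 1 1
0 0 2 2
3 2 3 3
0 1 1 1
step 4: 3 1 1 2
3 2 1 1
0 0 2 2
3 2 3 3
0 1 1 1
step 5: 3 1 2 2
3 2 1 1
0 0 2 2
3 2 3 3
0 1 1 1
step 6: 3 1 3 2
3 2 1 1
0 0 2 2
3 2 3 3
0 1 1 1
step 7: 3 2 0 3
3 2 2 1
0 0 2 2
3 2 3 3
0 1 1 1
step 8: 3 2 1 3
3 2 2 1
0 0 2 2
3 2 3 3
0 1 1 1
step 9: 3 2 2 3
3 2 2 1
0 0 2 2
3 2 3 3
0 1 1 1
step 10: 3 2 3 3
3 2 2 1
0 0 2 2
3 2 3 3
0 1 1 1
step 11: 3 3 1 0
3 2 3 2
0 0 2 2
3 2 3 3
0 1 1 1
step 12: 3 3 2 0
3 2 3 2
0 0 2 2
3 2 3 3
0 1 1 1
step 13: 3 3 3 0
3 2 3 2
0 0 2 2
3 2 3 3
0 1 1 1
step 14: 1 2 2 1
1 1 1 3
1 1 3 2
3 2 3 3
0 1 1 1
step 15: 1 2 3 1
1 1 1 3
1 1 3 2
3 2 3 3
0 1 1 1
step 16: 1 3 0 2
1 1 2 3
1 1 3 2
3 2 3 3
0 1 1 1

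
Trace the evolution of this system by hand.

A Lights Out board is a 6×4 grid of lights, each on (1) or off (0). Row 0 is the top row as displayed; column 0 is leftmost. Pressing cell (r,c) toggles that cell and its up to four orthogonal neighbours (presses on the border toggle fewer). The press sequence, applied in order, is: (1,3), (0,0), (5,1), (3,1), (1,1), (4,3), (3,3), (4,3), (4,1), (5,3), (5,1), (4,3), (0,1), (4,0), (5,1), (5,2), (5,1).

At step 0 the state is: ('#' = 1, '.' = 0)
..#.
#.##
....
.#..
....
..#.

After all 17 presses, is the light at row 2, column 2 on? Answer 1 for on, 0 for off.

0

k=0  ..#.
#.##
....
.#..
....
..#.
k=1  ..##
#...
...#
.#..
....
..#.
k=2  ####
....
...#
.#..
....
..#.
k=3  ####
....
...#
.#..
.#..
##..
k=4  ####
....
.#.#
#.#.
....
##..
k=5  #.##
###.
...#
#.#.
....
##..
k=6  #.##
###.
...#
#.##
..##
##.#
k=7  #.##
###.
....
#...
..#.
##.#
k=8  #.##
###.
....
#..#
...#
##..
k=9  #.##
###.
....
##.#
####
#...
k=10  #.##
###.
....
##.#
###.
#.##
k=11  #.##
###.
....
##.#
#.#.
.#.#
k=12  #.##
###.
....
##..
#..#
.#..
k=13  .#.#
#.#.
....
##..
#..#
.#..
k=14  .#.#
#.#.
....
.#..
.#.#
##..
k=15  .#.#
#.#.
....
.#..
...#
..#.
k=16  .#.#
#.#.
....
.#..
..##
.#.#
k=17  .#.#
#.#.
....
.#..
.###
#.##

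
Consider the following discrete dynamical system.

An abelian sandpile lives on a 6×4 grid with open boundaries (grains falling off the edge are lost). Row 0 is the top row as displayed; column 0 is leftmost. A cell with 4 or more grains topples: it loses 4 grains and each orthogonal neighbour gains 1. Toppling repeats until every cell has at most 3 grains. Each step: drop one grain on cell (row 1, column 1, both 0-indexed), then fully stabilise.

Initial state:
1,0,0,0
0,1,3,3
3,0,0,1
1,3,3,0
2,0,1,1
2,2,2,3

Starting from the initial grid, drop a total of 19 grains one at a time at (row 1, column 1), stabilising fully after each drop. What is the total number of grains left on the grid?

47

t=0: 1,0,0,0
0,1,3,3
3,0,0,1
1,3,3,0
2,0,1,1
2,2,2,3
t=1: 1,0,0,0
0,2,3,3
3,0,0,1
1,3,3,0
2,0,1,1
2,2,2,3
t=2: 1,0,0,0
0,3,3,3
3,0,0,1
1,3,3,0
2,0,1,1
2,2,2,3
t=3: 1,1,1,1
1,1,1,0
3,1,1,2
1,3,3,0
2,0,1,1
2,2,2,3
t=4: 1,1,1,1
1,2,1,0
3,1,1,2
1,3,3,0
2,0,1,1
2,2,2,3
t=5: 1,1,1,1
1,3,1,0
3,1,1,2
1,3,3,0
2,0,1,1
2,2,2,3
t=6: 1,2,1,1
2,0,2,0
3,2,1,2
1,3,3,0
2,0,1,1
2,2,2,3
t=7: 1,2,1,1
2,1,2,0
3,2,1,2
1,3,3,0
2,0,1,1
2,2,2,3
t=8: 1,2,1,1
2,2,2,0
3,2,1,2
1,3,3,0
2,0,1,1
2,2,2,3
t=9: 1,2,1,1
2,3,2,0
3,2,1,2
1,3,3,0
2,0,1,1
2,2,2,3
t=10: 1,3,1,1
3,0,3,0
3,3,1,2
1,3,3,0
2,0,1,1
2,2,2,3
t=11: 1,3,1,1
3,1,3,0
3,3,1,2
1,3,3,0
2,0,1,1
2,2,2,3
t=12: 1,3,1,1
3,2,3,0
3,3,1,2
1,3,3,0
2,0,1,1
2,2,2,3
t=13: 1,3,1,1
3,3,3,0
3,3,1,2
1,3,3,0
2,0,1,1
2,2,2,3
t=14: 3,1,3,1
2,1,2,1
2,0,1,3
3,2,1,1
2,1,2,1
2,2,2,3
t=15: 3,1,3,1
2,2,2,1
2,0,1,3
3,2,1,1
2,1,2,1
2,2,2,3
t=16: 3,1,3,1
2,3,2,1
2,0,1,3
3,2,1,1
2,1,2,1
2,2,2,3
t=17: 3,2,3,1
3,0,3,1
2,1,1,3
3,2,1,1
2,1,2,1
2,2,2,3
t=18: 3,2,3,1
3,1,3,1
2,1,1,3
3,2,1,1
2,1,2,1
2,2,2,3
t=19: 3,2,3,1
3,2,3,1
2,1,1,3
3,2,1,1
2,1,2,1
2,2,2,3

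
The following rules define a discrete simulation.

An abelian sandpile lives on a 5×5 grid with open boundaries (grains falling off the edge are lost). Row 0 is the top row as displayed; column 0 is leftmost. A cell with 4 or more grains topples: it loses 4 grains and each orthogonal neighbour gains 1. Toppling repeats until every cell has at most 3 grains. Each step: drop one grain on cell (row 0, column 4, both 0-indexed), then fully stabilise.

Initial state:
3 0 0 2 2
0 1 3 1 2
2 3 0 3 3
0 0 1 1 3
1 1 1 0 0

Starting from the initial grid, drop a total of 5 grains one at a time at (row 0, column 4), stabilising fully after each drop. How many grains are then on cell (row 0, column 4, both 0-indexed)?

3

t=0: 3 0 0 2 2
0 1 3 1 2
2 3 0 3 3
0 0 1 1 3
1 1 1 0 0
t=1: 3 0 0 2 3
0 1 3 1 2
2 3 0 3 3
0 0 1 1 3
1 1 1 0 0
t=2: 3 0 0 3 0
0 1 3 1 3
2 3 0 3 3
0 0 1 1 3
1 1 1 0 0
t=3: 3 0 0 3 1
0 1 3 1 3
2 3 0 3 3
0 0 1 1 3
1 1 1 0 0
t=4: 3 0 0 3 2
0 1 3 1 3
2 3 0 3 3
0 0 1 1 3
1 1 1 0 0
t=5: 3 0 0 3 3
0 1 3 1 3
2 3 0 3 3
0 0 1 1 3
1 1 1 0 0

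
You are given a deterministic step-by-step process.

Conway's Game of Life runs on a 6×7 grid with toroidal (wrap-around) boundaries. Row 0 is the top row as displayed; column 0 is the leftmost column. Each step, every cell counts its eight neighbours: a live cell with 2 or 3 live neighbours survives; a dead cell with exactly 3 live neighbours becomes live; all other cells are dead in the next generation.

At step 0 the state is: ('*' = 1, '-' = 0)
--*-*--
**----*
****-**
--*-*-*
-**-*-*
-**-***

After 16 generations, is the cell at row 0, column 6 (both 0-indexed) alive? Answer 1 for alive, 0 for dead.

1

t=0: --*-*--
**----*
****-**
--*-*-*
-**-*-*
-**-***
t=1: --*-*--
----*--
---**--
----*--
----*-*
----*-*
t=2: ----*--
----**-
---***-
----*--
---**--
----*--
t=3: ---**--
-------
---*---
-------
---***-
----**-
t=4: ---***-
---**--
-------
---*---
---*-*-
-------
t=5: ---*-*-
---*-*-
---**--
----*--
----*--
---*-*-
t=6: --**-**
--**-*-
---*-*-
----**-
---***-
---*-*-
t=7: -----**
-----*-
--**-**
------*
---*--*
-------
t=8: -----**
-------
----***
*-***-*
-------
-----**
t=9: -----**
----*--
*---*-*
*--**-*
*--**--
-----**
t=10: ----*-*
*---*--
*---*-*
-*-----
*--*---
*------
t=11: *----**
*--**--
**---**
-*----*
**-----
*-----*
t=12: -*--**-
----*--
-**-**-
--*--*-
-*-----
-----*-
t=13: ----**-
-**----
-**-**-
--****-
-------
----**-
t=14: ---***-
-**----
-----*-
-**--*-
-------
----**-
t=15: --**-*-
--**-*-
-------
-------
----**-
---*-*-
t=16: -----**
--**---
-------
-------
----**-
--**-**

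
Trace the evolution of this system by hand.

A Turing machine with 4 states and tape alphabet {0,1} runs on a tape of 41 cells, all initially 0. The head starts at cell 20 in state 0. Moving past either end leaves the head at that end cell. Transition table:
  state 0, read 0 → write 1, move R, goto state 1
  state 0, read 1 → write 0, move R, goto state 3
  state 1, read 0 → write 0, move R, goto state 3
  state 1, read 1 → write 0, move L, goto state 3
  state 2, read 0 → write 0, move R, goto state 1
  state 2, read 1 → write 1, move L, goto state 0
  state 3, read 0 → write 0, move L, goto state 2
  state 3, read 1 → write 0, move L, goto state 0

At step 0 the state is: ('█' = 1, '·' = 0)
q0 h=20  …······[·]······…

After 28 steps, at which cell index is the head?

30

0) q0 h=20  …······[·]······…
1) q1 h=21  …·····█[·]······…
2) q3 h=22  …····█·[·]······…
3) q2 h=21  …·····█[·]······…
4) q1 h=22  …····█·[·]······…
5) q3 h=23  …···█··[·]······…
6) q2 h=22  …····█·[·]······…
7) q1 h=23  …···█··[·]······…
8) q3 h=24  …··█···[·]······…
9) q2 h=23  …···█··[·]······…
10) q1 h=24  …··█···[·]······…
11) q3 h=25  …·█····[·]······…
12) q2 h=24  …··█···[·]······…
13) q1 h=25  …·█····[·]······…
14) q3 h=26  …█·····[·]······…
15) q2 h=25  …·█····[·]······…
16) q1 h=26  …█·····[·]······…
17) q3 h=27  …······[·]······…
18) q2 h=26  …█·····[·]······…
19) q1 h=27  …······[·]······…
20) q3 h=28  …······[·]······…
21) q2 h=27  …······[·]······…
22) q1 h=28  …······[·]······…
23) q3 h=29  …······[·]······…
24) q2 h=28  …······[·]······…
25) q1 h=29  …······[·]······…
26) q3 h=30  …······[·]······…
27) q2 h=29  …······[·]······…
28) q1 h=30  …······[·]······…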